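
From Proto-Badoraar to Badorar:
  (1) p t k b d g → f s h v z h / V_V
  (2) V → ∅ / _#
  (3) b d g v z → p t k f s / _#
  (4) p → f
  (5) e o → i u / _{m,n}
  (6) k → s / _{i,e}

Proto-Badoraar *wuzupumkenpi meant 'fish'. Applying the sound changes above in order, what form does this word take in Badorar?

Badorar: start from *wuzupumkenpi.
  rule 1 (intervocalic lenition): wuzupumkenpi → wuzufumkenpi
  rule 2 (apocope): wuzufumkenpi → wuzufumkenp
  rule 3: no change — wuzufumkenp
  rule 4 (unconditioned shift): wuzufumkenp → wuzufumkenf
  rule 5 (pre-nasal raising): wuzufumkenf → wuzufumkinf
  rule 6 (palatalisation): wuzufumkinf → wuzufumsinf
  ⇒ Badorar wuzufumsinf

wuzufumsinf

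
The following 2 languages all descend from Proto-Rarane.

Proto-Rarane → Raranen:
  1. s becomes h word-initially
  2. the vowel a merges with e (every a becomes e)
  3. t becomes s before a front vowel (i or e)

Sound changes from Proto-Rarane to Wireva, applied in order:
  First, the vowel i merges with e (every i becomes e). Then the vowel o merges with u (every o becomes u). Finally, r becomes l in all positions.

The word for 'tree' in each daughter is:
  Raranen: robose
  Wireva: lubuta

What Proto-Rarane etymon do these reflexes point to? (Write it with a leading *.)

Position 2: Raranen has o, Wireva has u. Raranen preserves o here (none of its changes turn any other segment into o), so the proto-segment is *o.
Position 5: Raranen has s, Wireva has t. Wireva preserves t here (none of its changes turn any other segment into t), so the proto-segment is *t.
This points to *robota. Verify forward in each daughter:
Raranen: start from *robota.
  rule 1: no change — robota
  rule 2 (vowel merger): robota → robote
  rule 3 (palatalisation): robote → robose
  ⇒ Raranen robose
Wireva: *robota
  robota (rule 1 does not apply)
  robota → rubuta   [vowel merger]
  rubuta → lubuta   [unconditioned shift]
  giving Wireva lubuta.
No other proto-form is consistent with every reflex, so the reconstruction is *robota.

*robota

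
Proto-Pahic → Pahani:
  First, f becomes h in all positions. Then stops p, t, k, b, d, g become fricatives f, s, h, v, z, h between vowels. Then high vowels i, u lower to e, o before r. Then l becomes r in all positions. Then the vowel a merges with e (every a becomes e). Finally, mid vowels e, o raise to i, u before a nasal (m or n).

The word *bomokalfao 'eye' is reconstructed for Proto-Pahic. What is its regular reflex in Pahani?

bumoherheo

Pahani: *bomokalfao
  bomokalfao → bomokalhao   [unconditioned shift]
  bomokalhao → bomohalhao   [intervocalic lenition]
  bomohalhao (rule 3 does not apply)
  bomohalhao → bomoharhao   [unconditioned shift]
  bomoharhao → bomoherheo   [vowel merger]
  bomoherheo → bumoherheo   [pre-nasal raising]
  giving Pahani bumoherheo.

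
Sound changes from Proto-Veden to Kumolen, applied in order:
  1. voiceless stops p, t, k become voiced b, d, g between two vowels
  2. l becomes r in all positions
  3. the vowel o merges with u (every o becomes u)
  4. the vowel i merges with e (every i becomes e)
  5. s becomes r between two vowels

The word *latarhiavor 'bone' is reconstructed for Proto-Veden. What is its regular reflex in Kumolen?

Kumolen: *latarhiavor
  latarhiavor → ladarhiavor   [intervocalic voicing]
  ladarhiavor → radarhiavor   [unconditioned shift]
  radarhiavor → radarhiavur   [vowel merger]
  radarhiavur → radarheavur   [vowel merger]
  radarheavur (rule 5 does not apply)
  giving Kumolen radarheavur.

radarheavur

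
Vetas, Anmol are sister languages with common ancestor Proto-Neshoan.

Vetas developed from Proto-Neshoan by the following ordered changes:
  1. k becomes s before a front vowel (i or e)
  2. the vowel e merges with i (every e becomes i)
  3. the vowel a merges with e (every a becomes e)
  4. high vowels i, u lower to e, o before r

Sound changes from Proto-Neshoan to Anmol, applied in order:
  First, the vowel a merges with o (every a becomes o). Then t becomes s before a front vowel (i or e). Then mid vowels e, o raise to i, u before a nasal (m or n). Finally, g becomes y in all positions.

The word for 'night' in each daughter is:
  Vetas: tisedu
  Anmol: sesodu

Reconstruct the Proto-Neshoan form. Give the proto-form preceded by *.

*tesadu

Position 4: Vetas has e, Anmol has o. Taking the neighbouring segments as reconstructed: Vetas e can only go back to *a; Anmol o could go back to *a or *o — the one source consistent with every daughter is *a.
Position 2: Vetas has i, Anmol has e. Anmol preserves e here (none of its changes turn any other segment into e), so the proto-segment is *e.
This points to *tesadu. Verify forward in each daughter:
Vetas: start from *tesadu.
  rule 1: no change — tesadu
  rule 2 (vowel merger): tesadu → tisadu
  rule 3 (vowel merger): tisadu → tisedu
  rule 4: no change — tisedu
  ⇒ Vetas tisedu
Anmol: *tesadu > tesodu > sesodu  (by vowel merger, palatalisation)
Only *tesadu yields all of Vetas tisedu, Anmol sesodu.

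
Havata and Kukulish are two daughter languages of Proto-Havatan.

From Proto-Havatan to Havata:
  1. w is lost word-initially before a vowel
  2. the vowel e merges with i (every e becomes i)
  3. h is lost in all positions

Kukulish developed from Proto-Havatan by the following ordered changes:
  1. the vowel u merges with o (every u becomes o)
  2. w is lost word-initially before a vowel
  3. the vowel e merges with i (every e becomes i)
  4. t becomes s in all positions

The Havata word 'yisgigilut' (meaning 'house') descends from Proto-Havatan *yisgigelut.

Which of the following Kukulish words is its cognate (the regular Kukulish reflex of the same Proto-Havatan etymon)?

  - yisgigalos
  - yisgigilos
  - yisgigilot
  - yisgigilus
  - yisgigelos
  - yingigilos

Kukulish: *yisgigelut
  yisgigelut → yisgigelot   [vowel merger]
  yisgigelot (rule 2 does not apply)
  yisgigelot → yisgigilot   [vowel merger]
  yisgigilot → yisgigilos   [unconditioned shift]
  giving Kukulish yisgigilos.
The other candidates each miss or misapply at least one Kukulish change.

yisgigilos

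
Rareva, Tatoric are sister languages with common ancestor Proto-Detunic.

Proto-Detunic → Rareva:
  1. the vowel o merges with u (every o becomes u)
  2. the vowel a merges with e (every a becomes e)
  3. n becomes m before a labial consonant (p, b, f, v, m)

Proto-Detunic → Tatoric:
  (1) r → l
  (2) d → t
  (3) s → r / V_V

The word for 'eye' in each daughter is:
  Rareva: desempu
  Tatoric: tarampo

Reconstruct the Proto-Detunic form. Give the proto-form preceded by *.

*dasampo

Position 2: Rareva has e, Tatoric has a. Tatoric preserves a here (none of its changes turn any other segment into a), so the proto-segment is *a.
Position 3: Rareva has s, Tatoric has r. Rareva preserves s here (none of its changes turn any other segment into s), so the proto-segment is *s.
This points to *dasampo. Verify forward in each daughter:
Rareva: start from *dasampo.
  rule 1 (vowel merger): dasampo → dasampu
  rule 2 (vowel merger): dasampu → desempu
  rule 3: no change — desempu
  ⇒ Rareva desempu
Tatoric: start from *dasampo.
  rule 1: no change — dasampo
  rule 2 (unconditioned shift): dasampo → tasampo
  rule 3 (rhotacism): tasampo → tarampo
  ⇒ Tatoric tarampo
*dasampo is the unique common source.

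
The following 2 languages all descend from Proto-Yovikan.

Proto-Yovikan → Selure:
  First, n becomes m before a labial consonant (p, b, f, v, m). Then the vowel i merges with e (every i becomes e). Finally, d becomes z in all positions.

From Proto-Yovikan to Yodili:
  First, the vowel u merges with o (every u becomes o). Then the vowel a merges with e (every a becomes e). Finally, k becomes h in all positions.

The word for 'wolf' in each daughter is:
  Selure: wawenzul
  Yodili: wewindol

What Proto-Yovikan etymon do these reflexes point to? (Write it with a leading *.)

*wawindul

Position 4: Selure has e, Yodili has i. Yodili preserves i here (none of its changes turn any other segment into i), so the proto-segment is *i.
Position 2: Selure has a, Yodili has e. Selure preserves a here (none of its changes turn any other segment into a), so the proto-segment is *a.
Position 7: Selure has u, Yodili has o. Selure preserves u here (none of its changes turn any other segment into u), so the proto-segment is *u.
This points to *wawindul. Verify forward in each daughter:
Selure: *wawindul
  wawindul (rule 1 does not apply)
  wawindul → wawendul   [vowel merger]
  wawendul → wawenzul   [unconditioned shift]
  giving Selure wawenzul.
Yodili: *wawindul > wawindol > wewindol  (by vowel merger, vowel merger)
No other proto-form is consistent with every reflex, so the reconstruction is *wawindul.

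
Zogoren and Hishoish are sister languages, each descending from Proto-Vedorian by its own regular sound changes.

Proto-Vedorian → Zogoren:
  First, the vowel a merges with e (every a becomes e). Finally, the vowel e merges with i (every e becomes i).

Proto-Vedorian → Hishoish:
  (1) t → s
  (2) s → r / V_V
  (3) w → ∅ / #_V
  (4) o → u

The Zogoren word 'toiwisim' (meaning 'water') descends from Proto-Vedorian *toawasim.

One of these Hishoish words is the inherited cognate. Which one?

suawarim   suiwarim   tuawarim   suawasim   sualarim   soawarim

Hishoish: *toawasim > soawasim > soawarim > suawarim  (by unconditioned shift, rhotacism, vowel merger)

suawarim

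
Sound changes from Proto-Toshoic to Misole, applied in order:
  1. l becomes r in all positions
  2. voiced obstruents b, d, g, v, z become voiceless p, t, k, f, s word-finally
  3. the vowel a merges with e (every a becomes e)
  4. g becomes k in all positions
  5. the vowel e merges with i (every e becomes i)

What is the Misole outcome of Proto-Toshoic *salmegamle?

Misole: start from *salmegamle.
  rule 1 (unconditioned shift): salmegamle → sarmegamre
  rule 2: no change — sarmegamre
  rule 3 (vowel merger): sarmegamre → sermegemre
  rule 4 (unconditioned shift): sermegemre → sermekemre
  rule 5 (vowel merger): sermekemre → sirmikimri
  ⇒ Misole sirmikimri

sirmikimri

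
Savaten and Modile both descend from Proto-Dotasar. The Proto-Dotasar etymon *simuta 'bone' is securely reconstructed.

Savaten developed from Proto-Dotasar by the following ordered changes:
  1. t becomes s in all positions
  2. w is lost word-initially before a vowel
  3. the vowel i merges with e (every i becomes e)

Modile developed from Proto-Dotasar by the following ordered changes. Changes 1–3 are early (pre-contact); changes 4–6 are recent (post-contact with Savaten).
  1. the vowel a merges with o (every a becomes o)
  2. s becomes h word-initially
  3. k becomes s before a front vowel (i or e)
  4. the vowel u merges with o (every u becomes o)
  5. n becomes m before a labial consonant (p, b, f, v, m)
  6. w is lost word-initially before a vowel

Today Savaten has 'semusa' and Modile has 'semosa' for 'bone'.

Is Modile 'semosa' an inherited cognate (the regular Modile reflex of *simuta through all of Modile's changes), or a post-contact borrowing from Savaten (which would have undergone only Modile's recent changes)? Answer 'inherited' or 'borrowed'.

If inherited, *simuta would pass through all of Modile's changes:
Modile: *simuta
  simuta → simuto   [vowel merger]
  simuto → himuto   [debuccalisation]
  himuto (rule 3 does not apply)
  himuto → himoto   [vowel merger]
  himoto (rule 5 does not apply)
  himoto (rule 6 does not apply)
  giving Modile himoto.
If borrowed from Savaten 'semusa' after the early changes, it would undergo only the recent ones:
  rule 4 (vowel merger): semusa → semosa
  rule 5 (nasal place assimilation): no change (semosa)
  rule 6 (glide loss): no change (semosa)
  ⇒ as a loan: semosa
Modile 'semosa' matches the loan outcome 'semosa', not the inherited 'himoto' — it skipped the early Modile changes, so it was borrowed from Savaten.

borrowed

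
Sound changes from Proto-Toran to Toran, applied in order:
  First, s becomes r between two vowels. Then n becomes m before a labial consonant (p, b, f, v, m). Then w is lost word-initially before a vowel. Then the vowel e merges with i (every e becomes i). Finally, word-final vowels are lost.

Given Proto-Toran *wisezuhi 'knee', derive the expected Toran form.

Toran: start from *wisezuhi.
  rule 1 (rhotacism): wisezuhi → wirezuhi
  rule 2: no change — wirezuhi
  rule 3 (glide loss): wirezuhi → irezuhi
  rule 4 (vowel merger): irezuhi → irizuhi
  rule 5 (apocope): irizuhi → irizuh
  ⇒ Toran irizuh

irizuh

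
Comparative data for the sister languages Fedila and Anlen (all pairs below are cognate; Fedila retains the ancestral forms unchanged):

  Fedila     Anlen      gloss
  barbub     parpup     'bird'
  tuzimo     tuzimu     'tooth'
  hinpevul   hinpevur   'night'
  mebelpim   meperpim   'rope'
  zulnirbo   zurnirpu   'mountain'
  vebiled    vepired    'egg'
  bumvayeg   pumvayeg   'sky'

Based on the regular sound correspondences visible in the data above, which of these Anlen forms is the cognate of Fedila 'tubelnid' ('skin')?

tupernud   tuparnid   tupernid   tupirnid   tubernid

tupernid

mebelpim ~ meperpim — Fedila b corresponds to Anlen p between vowels (before a front vowel).
zulnirbo ~ zurnirpu — Fedila l corresponds to Anlen r after a vowel, before a nasal.
Applying these to Fedila 'tubelnid':
  tubelnid → tupelnid   (b→p between vowels (before a front vowel))
  tupelnid → tupernid   (l→r after a vowel, before a nasal)
So the Anlen cognate is 'tupernid'.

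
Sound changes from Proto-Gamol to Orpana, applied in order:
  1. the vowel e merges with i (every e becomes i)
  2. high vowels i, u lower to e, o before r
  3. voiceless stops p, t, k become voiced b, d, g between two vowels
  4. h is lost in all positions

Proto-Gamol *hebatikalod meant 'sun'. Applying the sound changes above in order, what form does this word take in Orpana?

ibadigalod

Orpana: *hebatikalod > hibatikalod > hibadigalod > ibadigalod  (by vowel merger, intervocalic voicing, h-loss)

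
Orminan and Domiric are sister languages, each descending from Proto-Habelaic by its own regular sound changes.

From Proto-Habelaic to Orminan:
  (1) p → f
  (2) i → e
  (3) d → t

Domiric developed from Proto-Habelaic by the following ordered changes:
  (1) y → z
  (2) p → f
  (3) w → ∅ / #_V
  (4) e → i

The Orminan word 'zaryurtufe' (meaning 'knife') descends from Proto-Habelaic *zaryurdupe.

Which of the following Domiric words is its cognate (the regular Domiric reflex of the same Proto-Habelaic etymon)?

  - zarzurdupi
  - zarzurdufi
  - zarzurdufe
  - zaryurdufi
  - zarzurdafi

zarzurdufi

Domiric: *zaryurdupe > zarzurdupe > zarzurdufe > zarzurdufi  (by unconditioned shift, unconditioned shift, vowel merger)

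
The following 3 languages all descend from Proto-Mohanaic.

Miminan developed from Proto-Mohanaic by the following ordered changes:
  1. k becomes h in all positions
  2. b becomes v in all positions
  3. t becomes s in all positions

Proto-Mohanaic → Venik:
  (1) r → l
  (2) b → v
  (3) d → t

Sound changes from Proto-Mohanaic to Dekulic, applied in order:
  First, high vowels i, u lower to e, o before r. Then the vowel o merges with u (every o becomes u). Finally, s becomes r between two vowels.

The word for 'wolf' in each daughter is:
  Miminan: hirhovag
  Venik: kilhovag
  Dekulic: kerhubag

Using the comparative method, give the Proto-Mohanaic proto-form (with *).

Position 5: Miminan has o, Venik has o, Dekulic has u. Miminan preserves o here (none of its changes turn any other segment into o), so the proto-segment is *o.
Position 3: Miminan has r, Venik has l, Dekulic has r. Miminan preserves r here (none of its changes turn any other segment into r), so the proto-segment is *r.
Position 1: Miminan has h, Venik has k, Dekulic has k. Venik preserves k here (none of its changes turn any other segment into k), so the proto-segment is *k.
This points to *kirhobag. Verify forward in each daughter:
Miminan: start from *kirhobag.
  rule 1 (unconditioned shift): kirhobag → hirhobag
  rule 2 (unconditioned shift): hirhobag → hirhovag
  rule 3: no change — hirhovag
  ⇒ Miminan hirhovag
Venik: *kirhobag
  kirhobag → kilhobag   [unconditioned shift]
  kilhobag → kilhovag   [unconditioned shift]
  kilhovag (rule 3 does not apply)
  giving Venik kilhovag.
Dekulic: *kirhobag > kerhobag > kerhubag  (by pre-rhotic lowering, vowel merger)
*kirhobag is the unique common source.

*kirhobag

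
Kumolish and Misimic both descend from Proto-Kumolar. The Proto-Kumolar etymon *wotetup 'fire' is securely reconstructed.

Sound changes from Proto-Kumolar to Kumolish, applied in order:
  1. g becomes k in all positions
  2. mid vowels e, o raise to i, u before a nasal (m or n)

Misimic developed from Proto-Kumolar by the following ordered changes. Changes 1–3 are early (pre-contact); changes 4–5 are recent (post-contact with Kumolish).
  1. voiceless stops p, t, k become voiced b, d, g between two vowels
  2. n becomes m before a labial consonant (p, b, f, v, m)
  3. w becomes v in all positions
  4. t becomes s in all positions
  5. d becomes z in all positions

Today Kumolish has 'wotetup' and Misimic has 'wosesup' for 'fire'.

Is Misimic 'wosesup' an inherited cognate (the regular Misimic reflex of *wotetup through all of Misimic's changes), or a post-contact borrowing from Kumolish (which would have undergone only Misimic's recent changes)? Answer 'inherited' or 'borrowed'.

If inherited, *wotetup would pass through all of Misimic's changes:
Misimic: *wotetup
  wotetup → wodedup   [intervocalic voicing]
  wodedup (rule 2 does not apply)
  wodedup → vodedup   [unconditioned shift]
  vodedup (rule 4 does not apply)
  vodedup → vozezup   [unconditioned shift]
  giving Misimic vozezup.
If borrowed from Kumolish 'wotetup' after the early changes, it would undergo only the recent ones:
  rule 4 (unconditioned shift): wotetup → wosesup
  rule 5 (unconditioned shift): no change (wosesup)
  ⇒ as a loan: wosesup
Misimic 'wosesup' matches the loan outcome 'wosesup', not the inherited 'vozezup' — it skipped the early Misimic changes, so it was borrowed from Kumolish.

borrowed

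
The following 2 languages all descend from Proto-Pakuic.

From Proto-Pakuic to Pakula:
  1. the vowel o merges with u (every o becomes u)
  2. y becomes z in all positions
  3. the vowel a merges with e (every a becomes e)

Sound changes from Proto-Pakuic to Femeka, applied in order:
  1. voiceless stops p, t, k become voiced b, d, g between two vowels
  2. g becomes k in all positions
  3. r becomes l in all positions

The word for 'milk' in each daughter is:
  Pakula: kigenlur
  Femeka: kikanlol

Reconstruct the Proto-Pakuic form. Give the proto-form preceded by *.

Position 4: Pakula has e, Femeka has a. Femeka preserves a here (none of its changes turn any other segment into a), so the proto-segment is *a.
Position 8: Pakula has r, Femeka has l. Pakula preserves r here (none of its changes turn any other segment into r), so the proto-segment is *r.
Continuing position by position gives *kiganlor; check it forward:
Pakula: start from *kiganlor.
  rule 1 (vowel merger): kiganlor → kiganlur
  rule 2: no change — kiganlur
  rule 3 (vowel merger): kiganlur → kigenlur
  ⇒ Pakula kigenlur
Femeka: *kiganlor > kikanlor > kikanlol  (by unconditioned shift, unconditioned shift)
No other proto-form is consistent with every reflex, so the reconstruction is *kiganlor.

*kiganlor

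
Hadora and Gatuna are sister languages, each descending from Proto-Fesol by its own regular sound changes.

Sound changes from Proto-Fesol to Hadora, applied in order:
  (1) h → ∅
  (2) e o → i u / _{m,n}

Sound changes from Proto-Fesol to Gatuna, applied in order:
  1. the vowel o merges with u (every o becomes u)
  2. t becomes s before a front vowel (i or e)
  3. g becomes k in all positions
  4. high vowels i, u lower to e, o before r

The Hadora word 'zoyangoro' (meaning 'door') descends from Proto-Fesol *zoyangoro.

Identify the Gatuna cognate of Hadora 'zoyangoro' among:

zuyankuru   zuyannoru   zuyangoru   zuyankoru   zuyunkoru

zuyankoru

Gatuna: *zoyangoro > zuyanguru > zuyankuru > zuyankoru  (by vowel merger, unconditioned shift, pre-rhotic lowering)
Among the options, 'zuyankoru' alone shows every Gatuna change applied in order.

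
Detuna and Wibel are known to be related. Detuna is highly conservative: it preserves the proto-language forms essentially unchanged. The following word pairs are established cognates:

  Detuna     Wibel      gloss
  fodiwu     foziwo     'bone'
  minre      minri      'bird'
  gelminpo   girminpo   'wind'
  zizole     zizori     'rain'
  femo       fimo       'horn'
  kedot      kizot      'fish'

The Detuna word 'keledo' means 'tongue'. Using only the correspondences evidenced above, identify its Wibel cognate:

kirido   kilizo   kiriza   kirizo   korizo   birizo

kirizo

gelminpo ~ girminpo, kedot ~ kizot — Detuna e corresponds to Wibel i after a consonant, before a consonant other than r, m, n, p, b, f, v.
zizole ~ zizori — Detuna l corresponds to Wibel r between vowels (before a front vowel).
kedot ~ kizot — Detuna d corresponds to Wibel z between vowels (before a back vowel).
Applying these to Detuna 'keledo':
  keledo → kiledo   (e→i after a consonant, before a consonant other than r, m, n, p, b, f, v)
  kiledo → kiredo   (l→r between vowels (before a front vowel))
  kiredo → kirido   (e→i after a consonant, before a consonant other than r, m, n, p, b, f, v)
  kirido → kirizo   (d→z between vowels (before a back vowel))
So the Wibel cognate is 'kirizo'.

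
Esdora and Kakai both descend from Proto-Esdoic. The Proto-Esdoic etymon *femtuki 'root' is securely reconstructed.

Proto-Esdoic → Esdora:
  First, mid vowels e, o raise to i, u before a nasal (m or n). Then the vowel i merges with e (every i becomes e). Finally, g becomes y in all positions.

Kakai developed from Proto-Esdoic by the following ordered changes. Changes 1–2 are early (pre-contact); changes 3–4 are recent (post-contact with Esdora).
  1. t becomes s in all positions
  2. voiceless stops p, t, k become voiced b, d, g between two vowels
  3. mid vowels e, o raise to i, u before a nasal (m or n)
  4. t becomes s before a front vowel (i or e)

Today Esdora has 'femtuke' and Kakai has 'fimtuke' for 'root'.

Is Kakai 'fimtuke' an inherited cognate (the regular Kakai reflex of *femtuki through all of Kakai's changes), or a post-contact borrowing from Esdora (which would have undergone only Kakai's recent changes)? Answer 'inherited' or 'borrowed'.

If inherited, *femtuki would pass through all of Kakai's changes:
Kakai: start from *femtuki.
  rule 1 (unconditioned shift): femtuki → femsuki
  rule 2 (intervocalic voicing): femsuki → femsugi
  rule 3 (pre-nasal raising): femsugi → fimsugi
  rule 4: no change — fimsugi
  ⇒ Kakai fimsugi
If borrowed from Esdora 'femtuke' after the early changes, it would undergo only the recent ones:
  rule 3 (pre-nasal raising): femtuke → fimtuke
  rule 4 (palatalisation): no change (fimtuke)
  ⇒ as a loan: fimtuke
Kakai 'fimtuke' matches the loan outcome 'fimtuke', not the inherited 'fimsugi' — it skipped the early Kakai changes, so it was borrowed from Esdora.

borrowed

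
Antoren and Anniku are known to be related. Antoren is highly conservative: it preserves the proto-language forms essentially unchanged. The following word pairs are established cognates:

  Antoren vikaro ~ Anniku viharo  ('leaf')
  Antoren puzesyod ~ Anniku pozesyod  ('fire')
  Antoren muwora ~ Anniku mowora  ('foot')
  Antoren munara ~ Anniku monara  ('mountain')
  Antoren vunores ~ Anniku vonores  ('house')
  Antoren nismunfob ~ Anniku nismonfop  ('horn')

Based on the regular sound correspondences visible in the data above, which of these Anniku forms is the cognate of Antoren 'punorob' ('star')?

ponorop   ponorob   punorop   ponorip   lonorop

munara ~ monara, vunores ~ vonores — Antoren u corresponds to Anniku o after a consonant, before a nasal.
nismunfob ~ nismonfop — Antoren b corresponds to Anniku p word-finally.
Applying these to Antoren 'punorob':
  punorob → ponorob   (u→o after a consonant, before a nasal)
  ponorob → ponorop   (b→p word-finally)
So the Anniku cognate is 'ponorop'.

ponorop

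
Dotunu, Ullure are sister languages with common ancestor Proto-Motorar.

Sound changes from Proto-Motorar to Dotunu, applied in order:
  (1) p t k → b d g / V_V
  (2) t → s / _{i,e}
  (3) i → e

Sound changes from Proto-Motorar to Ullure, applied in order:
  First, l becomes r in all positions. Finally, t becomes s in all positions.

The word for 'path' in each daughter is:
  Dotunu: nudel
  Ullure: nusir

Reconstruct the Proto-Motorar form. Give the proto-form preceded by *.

*nutil

Position 5: Dotunu has l, Ullure has r. Dotunu preserves l here (none of its changes turn any other segment into l), so the proto-segment is *l.
Position 4: Dotunu has e, Ullure has i. Ullure preserves i here (none of its changes turn any other segment into i), so the proto-segment is *i.
Position 3: Dotunu has d, Ullure has s. Taking the neighbouring segments as reconstructed: Dotunu d could go back to *t or *d; Ullure s could go back to *t or *s — the one source consistent with every daughter is *t.
Continuing position by position gives *nutil; check it forward:
Dotunu: *nutil
  nutil → nudil   [intervocalic voicing]
  nudil (rule 2 does not apply)
  nudil → nudel   [vowel merger]
  giving Dotunu nudel.
Ullure: start from *nutil.
  rule 1 (unconditioned shift): nutil → nutir
  rule 2 (unconditioned shift): nutir → nusir
  ⇒ Ullure nusir
*nutil is the unique common source.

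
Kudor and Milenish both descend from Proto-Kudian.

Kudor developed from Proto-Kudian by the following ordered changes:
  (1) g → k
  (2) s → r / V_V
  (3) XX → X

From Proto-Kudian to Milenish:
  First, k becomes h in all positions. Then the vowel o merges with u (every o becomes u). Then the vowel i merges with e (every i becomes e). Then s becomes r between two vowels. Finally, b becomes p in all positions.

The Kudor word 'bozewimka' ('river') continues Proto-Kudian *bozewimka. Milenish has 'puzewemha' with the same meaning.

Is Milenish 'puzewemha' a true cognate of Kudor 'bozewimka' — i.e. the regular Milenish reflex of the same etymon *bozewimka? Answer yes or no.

yes

Derive the expected Milenish reflex of *bozewimka:
Milenish: start from *bozewimka.
  rule 1 (unconditioned shift): bozewimka → bozewimha
  rule 2 (vowel merger): bozewimha → buzewimha
  rule 3 (vowel merger): buzewimha → buzewemha
  rule 4: no change — buzewemha
  rule 5 (unconditioned shift): buzewemha → puzewemha
  ⇒ Milenish puzewemha
Milenish 'puzewemha' matches the regular reflex exactly, so the pair is cognate.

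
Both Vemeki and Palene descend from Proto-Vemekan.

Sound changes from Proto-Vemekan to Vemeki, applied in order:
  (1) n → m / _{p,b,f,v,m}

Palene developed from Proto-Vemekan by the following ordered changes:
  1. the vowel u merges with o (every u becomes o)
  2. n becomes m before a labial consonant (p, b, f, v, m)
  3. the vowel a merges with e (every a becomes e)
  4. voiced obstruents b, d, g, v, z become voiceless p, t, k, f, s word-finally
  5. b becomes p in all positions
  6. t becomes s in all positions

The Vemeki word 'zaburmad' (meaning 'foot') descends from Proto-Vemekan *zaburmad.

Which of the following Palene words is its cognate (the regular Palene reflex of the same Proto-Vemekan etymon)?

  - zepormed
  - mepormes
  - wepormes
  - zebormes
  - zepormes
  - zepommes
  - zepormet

Palene: *zaburmad > zabormad > zebormed > zebormet > zepormet > zepormes  (by vowel merger, vowel merger, final devoicing, unconditioned shift, unconditioned shift)
The other candidates each miss or misapply at least one Palene change.

zepormes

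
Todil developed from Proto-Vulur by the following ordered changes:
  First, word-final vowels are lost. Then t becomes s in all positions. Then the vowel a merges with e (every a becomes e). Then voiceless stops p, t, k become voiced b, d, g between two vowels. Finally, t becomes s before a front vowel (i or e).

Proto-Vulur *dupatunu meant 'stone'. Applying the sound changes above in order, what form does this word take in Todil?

Todil: *dupatunu
  dupatunu → dupatun   [apocope]
  dupatun → dupasun   [unconditioned shift]
  dupasun → dupesun   [vowel merger]
  dupesun → dubesun   [intervocalic voicing]
  dubesun (rule 5 does not apply)
  giving Todil dubesun.

dubesun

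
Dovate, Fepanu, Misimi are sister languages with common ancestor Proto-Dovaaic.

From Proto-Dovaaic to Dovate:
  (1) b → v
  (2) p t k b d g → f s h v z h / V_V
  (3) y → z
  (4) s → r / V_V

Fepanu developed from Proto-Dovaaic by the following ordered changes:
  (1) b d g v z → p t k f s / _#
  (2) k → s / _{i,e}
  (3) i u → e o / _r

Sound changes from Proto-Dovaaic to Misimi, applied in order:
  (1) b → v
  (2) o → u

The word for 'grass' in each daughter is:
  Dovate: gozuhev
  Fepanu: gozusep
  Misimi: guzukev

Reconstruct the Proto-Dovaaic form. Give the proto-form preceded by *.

Position 5: Dovate has h, Fepanu has s, Misimi has k. Misimi preserves k here (none of its changes turn any other segment into k), so the proto-segment is *k.
Position 2: Dovate has o, Fepanu has o, Misimi has u. Dovate preserves o here (none of its changes turn any other segment into o), so the proto-segment is *o.
Verify the candidate proto-form against each daughter:
Dovate: *gozukeb
  gozukeb → gozukev   [unconditioned shift]
  gozukev → gozuhev   [intervocalic lenition]
  gozuhev (rule 3 does not apply)
  gozuhev (rule 4 does not apply)
  giving Dovate gozuhev.
Fepanu: start from *gozukeb.
  rule 1 (final devoicing): gozukeb → gozukep
  rule 2 (palatalisation): gozukep → gozusep
  rule 3: no change — gozusep
  ⇒ Fepanu gozusep
Misimi: start from *gozukeb.
  rule 1 (unconditioned shift): gozukeb → gozukev
  rule 2 (vowel merger): gozukev → guzukev
  ⇒ Misimi guzukev
Only *gozukeb yields all of Dovate gozuhev, Fepanu gozusep, Misimi guzukev.

*gozukeb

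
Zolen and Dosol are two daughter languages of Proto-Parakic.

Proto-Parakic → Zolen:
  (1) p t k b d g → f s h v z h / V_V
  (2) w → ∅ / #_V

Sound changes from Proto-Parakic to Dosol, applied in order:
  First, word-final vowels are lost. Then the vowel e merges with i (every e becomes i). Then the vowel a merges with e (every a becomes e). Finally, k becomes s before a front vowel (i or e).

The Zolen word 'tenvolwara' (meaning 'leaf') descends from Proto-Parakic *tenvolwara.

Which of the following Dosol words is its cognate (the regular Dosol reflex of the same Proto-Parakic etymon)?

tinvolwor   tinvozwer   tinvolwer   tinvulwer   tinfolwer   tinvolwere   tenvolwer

tinvolwer

Dosol: start from *tenvolwara.
  rule 1 (apocope): tenvolwara → tenvolwar
  rule 2 (vowel merger): tenvolwar → tinvolwar
  rule 3 (vowel merger): tinvolwar → tinvolwer
  rule 4: no change — tinvolwer
  ⇒ Dosol tinvolwer
The other candidates each miss or misapply at least one Dosol change.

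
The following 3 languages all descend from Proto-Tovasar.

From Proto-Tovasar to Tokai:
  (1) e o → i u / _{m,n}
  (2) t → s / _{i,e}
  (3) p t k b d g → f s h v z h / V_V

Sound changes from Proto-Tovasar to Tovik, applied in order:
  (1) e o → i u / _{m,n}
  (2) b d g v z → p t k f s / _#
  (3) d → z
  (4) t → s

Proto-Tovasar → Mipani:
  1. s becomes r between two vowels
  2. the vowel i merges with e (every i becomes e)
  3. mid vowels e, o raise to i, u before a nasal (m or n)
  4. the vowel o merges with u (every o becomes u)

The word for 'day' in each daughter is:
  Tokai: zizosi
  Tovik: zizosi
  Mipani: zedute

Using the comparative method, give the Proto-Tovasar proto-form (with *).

*zidoti

Position 3: Tokai has z, Tovik has z, Mipani has d. Mipani preserves d here (none of its changes turn any other segment into d), so the proto-segment is *d.
Position 5: Tokai has s, Tovik has s, Mipani has t. Mipani preserves t here (none of its changes turn any other segment into t), so the proto-segment is *t.
Verify the candidate proto-form against each daughter:
Tokai: start from *zidoti.
  rule 1: no change — zidoti
  rule 2 (palatalisation): zidoti → zidosi
  rule 3 (intervocalic lenition): zidosi → zizosi
  ⇒ Tokai zizosi
Tovik: start from *zidoti.
  rule 1: no change — zidoti
  rule 2: no change — zidoti
  rule 3 (unconditioned shift): zidoti → zizoti
  rule 4 (unconditioned shift): zizoti → zizosi
  ⇒ Tovik zizosi
Mipani: *zidoti > zedote > zedute  (by vowel merger, vowel merger)
No other proto-form is consistent with every reflex, so the reconstruction is *zidoti.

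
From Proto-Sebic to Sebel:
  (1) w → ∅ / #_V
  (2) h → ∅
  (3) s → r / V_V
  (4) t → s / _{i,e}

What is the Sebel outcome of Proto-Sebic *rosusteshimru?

Sebel: *rosusteshimru > rosustesimru > rorusterimru > rorusserimru  (by h-loss, rhotacism, palatalisation)

rorusserimru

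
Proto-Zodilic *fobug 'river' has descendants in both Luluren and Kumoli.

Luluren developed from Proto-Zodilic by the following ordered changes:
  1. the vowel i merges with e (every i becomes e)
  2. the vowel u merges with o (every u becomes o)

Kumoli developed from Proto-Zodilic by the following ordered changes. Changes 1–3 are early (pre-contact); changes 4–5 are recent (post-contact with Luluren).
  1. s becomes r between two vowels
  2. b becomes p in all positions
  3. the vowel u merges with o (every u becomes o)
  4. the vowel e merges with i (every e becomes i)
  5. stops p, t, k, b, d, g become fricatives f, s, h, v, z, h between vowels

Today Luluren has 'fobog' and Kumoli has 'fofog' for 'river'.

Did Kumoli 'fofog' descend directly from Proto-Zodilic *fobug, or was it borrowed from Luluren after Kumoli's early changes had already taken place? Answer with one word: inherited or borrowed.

inherited

If inherited, *fobug would pass through all of Kumoli's changes:
Kumoli: *fobug
  fobug (rule 1 does not apply)
  fobug → fopug   [unconditioned shift]
  fopug → fopog   [vowel merger]
  fopog (rule 4 does not apply)
  fopog → fofog   [intervocalic lenition]
  giving Kumoli fofog.
If borrowed from Luluren 'fobog' after the early changes, it would undergo only the recent ones:
  rule 4 (vowel merger): no change (fobog)
  rule 5 (intervocalic lenition): fobog → fovog
  ⇒ as a loan: fovog
Kumoli 'fofog' matches the inherited outcome exactly, so it is an inherited cognate, not a loan.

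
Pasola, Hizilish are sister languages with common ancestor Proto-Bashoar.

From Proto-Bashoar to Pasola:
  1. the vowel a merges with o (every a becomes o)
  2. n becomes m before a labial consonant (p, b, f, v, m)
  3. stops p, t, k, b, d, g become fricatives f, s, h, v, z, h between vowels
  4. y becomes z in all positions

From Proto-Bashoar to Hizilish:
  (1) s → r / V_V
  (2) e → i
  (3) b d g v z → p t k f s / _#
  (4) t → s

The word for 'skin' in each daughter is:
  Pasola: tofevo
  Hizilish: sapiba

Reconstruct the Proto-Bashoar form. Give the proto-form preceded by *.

*tapeba

Position 1: Pasola has t, Hizilish has s. Pasola preserves t here (none of its changes turn any other segment into t), so the proto-segment is *t.
Position 6: Pasola has o, Hizilish has a. Hizilish preserves a here (none of its changes turn any other segment into a), so the proto-segment is *a.
Continuing position by position gives *tapeba; check it forward:
Pasola: *tapeba > topebo > tofevo  (by vowel merger, intervocalic lenition)
Hizilish: *tapeba > tapiba > sapiba  (by vowel merger, unconditioned shift)
*tapeba is the unique common source.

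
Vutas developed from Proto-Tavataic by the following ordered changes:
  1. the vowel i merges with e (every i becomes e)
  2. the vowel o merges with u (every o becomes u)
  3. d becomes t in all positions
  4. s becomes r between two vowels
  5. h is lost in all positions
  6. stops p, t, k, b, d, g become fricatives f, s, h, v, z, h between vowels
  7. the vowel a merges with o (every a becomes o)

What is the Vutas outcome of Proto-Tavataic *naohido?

nouesu

Vutas: *naohido
  naohido → naohedo   [vowel merger]
  naohedo → nauhedu   [vowel merger]
  nauhedu → nauhetu   [unconditioned shift]
  nauhetu (rule 4 does not apply)
  nauhetu → nauetu   [h-loss]
  nauetu → nauesu   [intervocalic lenition]
  nauesu → nouesu   [vowel merger]
  giving Vutas nouesu.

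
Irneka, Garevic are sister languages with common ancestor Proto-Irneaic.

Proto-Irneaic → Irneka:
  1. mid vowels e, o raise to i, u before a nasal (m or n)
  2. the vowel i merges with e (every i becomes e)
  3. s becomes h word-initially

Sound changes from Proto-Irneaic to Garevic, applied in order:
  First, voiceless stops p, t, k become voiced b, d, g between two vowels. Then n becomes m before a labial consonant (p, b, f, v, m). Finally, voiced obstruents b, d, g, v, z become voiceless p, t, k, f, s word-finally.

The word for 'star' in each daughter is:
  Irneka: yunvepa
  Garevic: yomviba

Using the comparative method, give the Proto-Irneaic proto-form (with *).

Position 6: Irneka has p, Garevic has b. Irneka preserves p here (none of its changes turn any other segment into p), so the proto-segment is *p.
Position 5: Irneka has e, Garevic has i. Garevic preserves i here (none of its changes turn any other segment into i), so the proto-segment is *i.
Position 2: Irneka has u, Garevic has o. Garevic preserves o here (none of its changes turn any other segment into o), so the proto-segment is *o.
Continuing position by position gives *yonvipa; check it forward:
Irneka: start from *yonvipa.
  rule 1 (pre-nasal raising): yonvipa → yunvipa
  rule 2 (vowel merger): yunvipa → yunvepa
  rule 3: no change — yunvepa
  ⇒ Irneka yunvepa
Garevic: *yonvipa > yonviba > yomviba  (by intervocalic voicing, nasal place assimilation)
*yonvipa is the unique common source.

*yonvipa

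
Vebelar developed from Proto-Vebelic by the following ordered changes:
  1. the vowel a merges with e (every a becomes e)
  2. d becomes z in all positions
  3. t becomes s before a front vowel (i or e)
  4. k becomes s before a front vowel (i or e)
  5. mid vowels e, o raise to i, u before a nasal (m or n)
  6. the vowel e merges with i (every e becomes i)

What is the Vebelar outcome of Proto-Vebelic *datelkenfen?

Vebelar: *datelkenfen
  datelkenfen → detelkenfen   [vowel merger]
  detelkenfen → zetelkenfen   [unconditioned shift]
  zetelkenfen → zeselkenfen   [palatalisation]
  zeselkenfen → zeselsenfen   [palatalisation]
  zeselsenfen → zeselsinfin   [pre-nasal raising]
  zeselsinfin → zisilsinfin   [vowel merger]
  giving Vebelar zisilsinfin.

zisilsinfin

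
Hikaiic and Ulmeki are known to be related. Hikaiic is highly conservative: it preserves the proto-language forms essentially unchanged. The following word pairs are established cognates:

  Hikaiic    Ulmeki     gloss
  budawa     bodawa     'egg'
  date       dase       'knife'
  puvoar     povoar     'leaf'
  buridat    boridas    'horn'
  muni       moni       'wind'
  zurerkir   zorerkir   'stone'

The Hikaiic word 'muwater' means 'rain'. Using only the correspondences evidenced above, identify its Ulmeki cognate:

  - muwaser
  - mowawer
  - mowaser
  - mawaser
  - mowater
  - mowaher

mowaser

budawa ~ bodawa — Hikaiic u corresponds to Ulmeki o after a consonant, before a consonant other than r, m, n, p, b, f, v.
date ~ dase — Hikaiic t corresponds to Ulmeki s between vowels (before a front vowel).
Applying these to Hikaiic 'muwater':
  muwater → mowater   (u→o after a consonant, before a consonant other than r, m, n, p, b, f, v)
  mowater → mowaser   (t→s between vowels (before a front vowel))
So the Ulmeki cognate is 'mowaser'.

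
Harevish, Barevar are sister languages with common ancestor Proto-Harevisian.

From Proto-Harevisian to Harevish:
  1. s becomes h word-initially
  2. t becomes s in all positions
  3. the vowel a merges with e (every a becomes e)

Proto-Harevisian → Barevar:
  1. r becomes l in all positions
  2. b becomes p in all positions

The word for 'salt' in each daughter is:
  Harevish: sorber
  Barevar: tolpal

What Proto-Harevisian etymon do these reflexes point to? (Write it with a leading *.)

*torbar

Position 1: Harevish has s, Barevar has t. Barevar preserves t here (none of its changes turn any other segment into t), so the proto-segment is *t.
Position 5: Harevish has e, Barevar has a. Barevar preserves a here (none of its changes turn any other segment into a), so the proto-segment is *a.
Continuing position by position gives *torbar; check it forward:
Harevish: *torbar > sorbar > sorber  (by unconditioned shift, vowel merger)
Barevar: *torbar > tolbal > tolpal  (by unconditioned shift, unconditioned shift)
Only *torbar yields all of Harevish sorber, Barevar tolpal.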